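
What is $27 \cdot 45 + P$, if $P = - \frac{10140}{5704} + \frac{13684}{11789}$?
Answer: $\frac{20415131779}{16811114} \approx 1214.4$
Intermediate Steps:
$P = - \frac{10371731}{16811114}$ ($P = \left(-10140\right) \frac{1}{5704} + 13684 \cdot \frac{1}{11789} = - \frac{2535}{1426} + \frac{13684}{11789} = - \frac{10371731}{16811114} \approx -0.61696$)
$27 \cdot 45 + P = 27 \cdot 45 - \frac{10371731}{16811114} = 1215 - \frac{10371731}{16811114} = \frac{20415131779}{16811114}$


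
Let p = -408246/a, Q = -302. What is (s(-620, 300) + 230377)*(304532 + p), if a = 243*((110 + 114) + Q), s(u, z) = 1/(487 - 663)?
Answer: 3546274641739889/50544 ≈ 7.0162e+10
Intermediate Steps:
s(u, z) = -1/176 (s(u, z) = 1/(-176) = -1/176)
a = -18954 (a = 243*((110 + 114) - 302) = 243*(224 - 302) = 243*(-78) = -18954)
p = 68041/3159 (p = -408246/(-18954) = -408246*(-1/18954) = 68041/3159 ≈ 21.539)
(s(-620, 300) + 230377)*(304532 + p) = (-1/176 + 230377)*(304532 + 68041/3159) = (40546351/176)*(962084629/3159) = 3546274641739889/50544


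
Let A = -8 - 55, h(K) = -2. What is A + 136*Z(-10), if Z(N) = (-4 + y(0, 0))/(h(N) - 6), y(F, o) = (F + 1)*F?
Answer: 5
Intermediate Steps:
y(F, o) = F*(1 + F) (y(F, o) = (1 + F)*F = F*(1 + F))
Z(N) = ½ (Z(N) = (-4 + 0*(1 + 0))/(-2 - 6) = (-4 + 0*1)/(-8) = (-4 + 0)*(-⅛) = -4*(-⅛) = ½)
A = -63
A + 136*Z(-10) = -63 + 136*(½) = -63 + 68 = 5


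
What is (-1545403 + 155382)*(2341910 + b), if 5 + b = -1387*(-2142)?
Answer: -7384985580039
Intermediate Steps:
b = 2970949 (b = -5 - 1387*(-2142) = -5 + 2970954 = 2970949)
(-1545403 + 155382)*(2341910 + b) = (-1545403 + 155382)*(2341910 + 2970949) = -1390021*5312859 = -7384985580039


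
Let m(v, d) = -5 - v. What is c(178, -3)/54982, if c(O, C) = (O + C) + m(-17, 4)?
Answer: 187/54982 ≈ 0.0034011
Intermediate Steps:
c(O, C) = 12 + C + O (c(O, C) = (O + C) + (-5 - 1*(-17)) = (C + O) + (-5 + 17) = (C + O) + 12 = 12 + C + O)
c(178, -3)/54982 = (12 - 3 + 178)/54982 = 187*(1/54982) = 187/54982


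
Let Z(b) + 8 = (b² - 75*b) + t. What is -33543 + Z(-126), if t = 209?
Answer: -8016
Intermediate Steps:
Z(b) = 201 + b² - 75*b (Z(b) = -8 + ((b² - 75*b) + 209) = -8 + (209 + b² - 75*b) = 201 + b² - 75*b)
-33543 + Z(-126) = -33543 + (201 + (-126)² - 75*(-126)) = -33543 + (201 + 15876 + 9450) = -33543 + 25527 = -8016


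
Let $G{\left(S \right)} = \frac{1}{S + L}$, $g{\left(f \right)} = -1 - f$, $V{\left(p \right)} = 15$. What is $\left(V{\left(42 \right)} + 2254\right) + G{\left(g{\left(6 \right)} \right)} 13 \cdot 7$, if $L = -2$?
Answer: $\frac{20330}{9} \approx 2258.9$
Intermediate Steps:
$G{\left(S \right)} = \frac{1}{-2 + S}$ ($G{\left(S \right)} = \frac{1}{S - 2} = \frac{1}{-2 + S}$)
$\left(V{\left(42 \right)} + 2254\right) + G{\left(g{\left(6 \right)} \right)} 13 \cdot 7 = \left(15 + 2254\right) + \frac{1}{-2 - 7} \cdot 13 \cdot 7 = 2269 + \frac{1}{-2 - 7} \cdot 13 \cdot 7 = 2269 + \frac{1}{-9} \cdot 13 \cdot 7 = 2269 + \left(- \frac{1}{9}\right) 13 \cdot 7 = 2269 - \frac{91}{9} = \frac{20330}{9}$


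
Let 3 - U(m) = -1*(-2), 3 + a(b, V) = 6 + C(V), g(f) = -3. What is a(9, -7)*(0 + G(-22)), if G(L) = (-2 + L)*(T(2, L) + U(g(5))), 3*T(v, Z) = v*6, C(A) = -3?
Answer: 0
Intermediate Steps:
T(v, Z) = 2*v (T(v, Z) = (v*6)/3 = (6*v)/3 = 2*v)
a(b, V) = 0 (a(b, V) = -3 + (6 - 3) = -3 + 3 = 0)
U(m) = 1 (U(m) = 3 - (-1)*(-2) = 3 - 1*2 = 3 - 2 = 1)
G(L) = -10 + 5*L (G(L) = (-2 + L)*(2*2 + 1) = (-2 + L)*(4 + 1) = (-2 + L)*5 = -10 + 5*L)
a(9, -7)*(0 + G(-22)) = 0*(0 + (-10 + 5*(-22))) = 0*(0 + (-10 - 110)) = 0*(0 - 120) = 0*(-120) = 0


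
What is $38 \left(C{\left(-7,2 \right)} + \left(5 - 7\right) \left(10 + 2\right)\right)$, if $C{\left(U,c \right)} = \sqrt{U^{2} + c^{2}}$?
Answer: $-912 + 38 \sqrt{53} \approx -635.36$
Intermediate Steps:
$38 \left(C{\left(-7,2 \right)} + \left(5 - 7\right) \left(10 + 2\right)\right) = 38 \left(\sqrt{\left(-7\right)^{2} + 2^{2}} + \left(5 - 7\right) \left(10 + 2\right)\right) = 38 \left(\sqrt{49 + 4} - 24\right) = 38 \left(\sqrt{53} - 24\right) = 38 \left(-24 + \sqrt{53}\right) = -912 + 38 \sqrt{53}$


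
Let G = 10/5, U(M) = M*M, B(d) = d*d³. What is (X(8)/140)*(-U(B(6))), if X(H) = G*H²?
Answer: -53747712/35 ≈ -1.5356e+6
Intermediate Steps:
B(d) = d⁴
U(M) = M²
G = 2 (G = 10*(⅕) = 2)
X(H) = 2*H²
(X(8)/140)*(-U(B(6))) = ((2*8²)/140)*(-(6⁴)²) = ((2*64)*(1/140))*(-1*1296²) = (128*(1/140))*(-1*1679616) = (32/35)*(-1679616) = -53747712/35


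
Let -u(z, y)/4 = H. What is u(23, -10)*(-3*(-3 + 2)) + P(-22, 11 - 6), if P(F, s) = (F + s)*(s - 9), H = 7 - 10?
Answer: 104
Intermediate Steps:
H = -3
u(z, y) = 12 (u(z, y) = -4*(-3) = 12)
P(F, s) = (-9 + s)*(F + s) (P(F, s) = (F + s)*(-9 + s) = (-9 + s)*(F + s))
u(23, -10)*(-3*(-3 + 2)) + P(-22, 11 - 6) = 12*(-3*(-3 + 2)) + ((11 - 6)² - 9*(-22) - 9*(11 - 6) - 22*(11 - 6)) = 12*(-3*(-1)) + (5² + 198 - 9*5 - 22*5) = 12*3 + (25 + 198 - 45 - 110) = 36 + 68 = 104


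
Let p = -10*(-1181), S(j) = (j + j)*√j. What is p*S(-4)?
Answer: -188960*I ≈ -1.8896e+5*I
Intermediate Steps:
S(j) = 2*j^(3/2) (S(j) = (2*j)*√j = 2*j^(3/2))
p = 11810
p*S(-4) = 11810*(2*(-4)^(3/2)) = 11810*(2*(-8*I)) = 11810*(-16*I) = -188960*I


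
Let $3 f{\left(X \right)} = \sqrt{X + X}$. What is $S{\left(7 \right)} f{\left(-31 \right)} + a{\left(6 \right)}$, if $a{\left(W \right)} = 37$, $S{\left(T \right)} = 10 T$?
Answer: $37 + \frac{70 i \sqrt{62}}{3} \approx 37.0 + 183.73 i$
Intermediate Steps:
$f{\left(X \right)} = \frac{\sqrt{2} \sqrt{X}}{3}$ ($f{\left(X \right)} = \frac{\sqrt{X + X}}{3} = \frac{\sqrt{2 X}}{3} = \frac{\sqrt{2} \sqrt{X}}{3}$)
$S{\left(7 \right)} f{\left(-31 \right)} + a{\left(6 \right)} = 10 \cdot 7 \frac{\sqrt{2} \sqrt{-31}}{3} + 37 = 70 \frac{\sqrt{2} i \sqrt{31}}{3} + 37 = 70 \frac{i \sqrt{62}}{3} + 37 = \frac{70 i \sqrt{62}}{3} + 37 = 37 + \frac{70 i \sqrt{62}}{3}$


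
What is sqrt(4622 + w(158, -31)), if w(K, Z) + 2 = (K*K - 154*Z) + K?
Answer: 2*sqrt(8629) ≈ 185.78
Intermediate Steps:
w(K, Z) = -2 + K + K**2 - 154*Z (w(K, Z) = -2 + ((K*K - 154*Z) + K) = -2 + ((K**2 - 154*Z) + K) = -2 + (K + K**2 - 154*Z) = -2 + K + K**2 - 154*Z)
sqrt(4622 + w(158, -31)) = sqrt(4622 + (-2 + 158 + 158**2 - 154*(-31))) = sqrt(4622 + (-2 + 158 + 24964 + 4774)) = sqrt(4622 + 29894) = sqrt(34516) = 2*sqrt(8629)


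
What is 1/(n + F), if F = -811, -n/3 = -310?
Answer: 1/119 ≈ 0.0084034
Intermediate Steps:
n = 930 (n = -3*(-310) = 930)
1/(n + F) = 1/(930 - 811) = 1/119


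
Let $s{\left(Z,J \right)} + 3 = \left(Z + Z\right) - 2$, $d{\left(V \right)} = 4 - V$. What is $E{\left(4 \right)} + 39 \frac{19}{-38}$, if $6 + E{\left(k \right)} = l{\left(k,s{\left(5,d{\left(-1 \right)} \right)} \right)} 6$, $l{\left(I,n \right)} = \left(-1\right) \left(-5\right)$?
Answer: $\frac{9}{2} \approx 4.5$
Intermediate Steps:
$s{\left(Z,J \right)} = -5 + 2 Z$ ($s{\left(Z,J \right)} = -3 + \left(\left(Z + Z\right) - 2\right) = -3 + \left(2 Z - 2\right) = -3 + \left(-2 + 2 Z\right) = -5 + 2 Z$)
$l{\left(I,n \right)} = 5$
$E{\left(k \right)} = 24$ ($E{\left(k \right)} = -6 + 5 \cdot 6 = -6 + 30 = 24$)
$E{\left(4 \right)} + 39 \frac{19}{-38} = 24 + 39 \frac{19}{-38} = 24 + 39 \cdot 19 \left(- \frac{1}{38}\right) = 24 + 39 \left(- \frac{1}{2}\right) = 24 - \frac{39}{2} = \frac{9}{2}$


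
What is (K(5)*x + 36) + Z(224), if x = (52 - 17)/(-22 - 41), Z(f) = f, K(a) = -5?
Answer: 2365/9 ≈ 262.78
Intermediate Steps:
x = -5/9 (x = 35/(-63) = 35*(-1/63) = -5/9 ≈ -0.55556)
(K(5)*x + 36) + Z(224) = (-5*(-5/9) + 36) + 224 = (25/9 + 36) + 224 = 349/9 + 224 = 2365/9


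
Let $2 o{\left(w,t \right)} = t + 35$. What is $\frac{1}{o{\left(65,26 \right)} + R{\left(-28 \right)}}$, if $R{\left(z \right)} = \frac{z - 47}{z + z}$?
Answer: $\frac{56}{1783} \approx 0.031408$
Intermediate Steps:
$o{\left(w,t \right)} = \frac{35}{2} + \frac{t}{2}$ ($o{\left(w,t \right)} = \frac{t + 35}{2} = \frac{35 + t}{2} = \frac{35}{2} + \frac{t}{2}$)
$R{\left(z \right)} = \frac{-47 + z}{2 z}$
$\frac{1}{o{\left(65,26 \right)} + R{\left(-28 \right)}} = \frac{1}{\left(\frac{35}{2} + \frac{1}{2} \cdot 26\right) + \frac{-47 - 28}{2 \left(-28\right)}} = \frac{1}{\left(\frac{35}{2} + 13\right) + \frac{1}{2} \left(- \frac{1}{28}\right) \left(-75\right)} = \frac{1}{\frac{61}{2} + \frac{75}{56}} = \frac{1}{\frac{1783}{56}} = \frac{56}{1783}$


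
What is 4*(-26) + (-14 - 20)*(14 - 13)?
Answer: -138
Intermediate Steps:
4*(-26) + (-14 - 20)*(14 - 13) = -104 - 34*1 = -104 - 34 = -138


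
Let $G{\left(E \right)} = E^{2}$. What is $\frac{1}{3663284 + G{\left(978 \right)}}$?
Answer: $\frac{1}{4619768} \approx 2.1646 \cdot 10^{-7}$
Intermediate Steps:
$\frac{1}{3663284 + G{\left(978 \right)}} = \frac{1}{3663284 + 978^{2}} = \frac{1}{3663284 + 956484} = \frac{1}{4619768}$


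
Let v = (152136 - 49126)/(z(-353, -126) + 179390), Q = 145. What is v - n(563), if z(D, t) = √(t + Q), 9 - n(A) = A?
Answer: 17846626696774/32180772081 - 103010*√19/32180772081 ≈ 554.57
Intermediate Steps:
n(A) = 9 - A
z(D, t) = √(145 + t) (z(D, t) = √(t + 145) = √(145 + t))
v = 103010/(179390 + √19) (v = (152136 - 49126)/(√(145 - 126) + 179390) = 103010/(√19 + 179390) = 103010/(179390 + √19) ≈ 0.57421)
v - n(563) = (18478963900/32180772081 - 103010*√19/32180772081) - (9 - 1*563) = (18478963900/32180772081 - 103010*√19/32180772081) - (9 - 563) = (18478963900/32180772081 - 103010*√19/32180772081) - 1*(-554) = (18478963900/32180772081 - 103010*√19/32180772081) + 554 = 17846626696774/32180772081 - 103010*√19/32180772081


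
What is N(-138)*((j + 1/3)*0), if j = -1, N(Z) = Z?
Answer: 0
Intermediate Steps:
N(-138)*((j + 1/3)*0) = -138*(-1 + 1/3)*0 = -(-92)*0 = -138*0 = 0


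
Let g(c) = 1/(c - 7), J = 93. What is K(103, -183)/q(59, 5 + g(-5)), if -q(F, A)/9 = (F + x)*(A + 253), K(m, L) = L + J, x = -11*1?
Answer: 1/1238 ≈ 0.00080775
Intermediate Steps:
x = -11
g(c) = 1/(-7 + c)
K(m, L) = 93 + L (K(m, L) = L + 93 = 93 + L)
q(F, A) = -9*(-11 + F)*(253 + A) (q(F, A) = -9*(F - 11)*(A + 253) = -9*(-11 + F)*(253 + A))
K(103, -183)/q(59, 5 + g(-5)) = (93 - 183)/(25047 - 2277*59 + 99*(5 + 1/(-7 - 5)) - 9*(5 + 1/(-7 - 5))*59) = -90/(25047 - 134343 + 99*(5 + 1/(-12)) - 9*(5 + 1/(-12))*59) = -90/(25047 - 134343 + 99*(5 - 1/12) - 9*(5 - 1/12)*59) = -90/(25047 - 134343 + 99*(59/12) - 9*59/12*59) = -90/(25047 - 134343 + 1947/4 - 10443/4) = -90/(-111420) = -90*(-1/111420) = 1/1238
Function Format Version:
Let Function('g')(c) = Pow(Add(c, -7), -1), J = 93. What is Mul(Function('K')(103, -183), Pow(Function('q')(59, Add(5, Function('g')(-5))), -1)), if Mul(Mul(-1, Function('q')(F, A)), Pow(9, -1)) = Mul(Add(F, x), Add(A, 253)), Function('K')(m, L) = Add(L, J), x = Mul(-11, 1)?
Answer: Rational(1, 1238) ≈ 0.00080775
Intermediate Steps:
x = -11
Function('g')(c) = Pow(Add(-7, c), -1)
Function('K')(m, L) = Add(93, L) (Function('K')(m, L) = Add(L, 93) = Add(93, L))
Function('q')(F, A) = Mul(-9, Add(-11, F), Add(253, A)) (Function('q')(F, A) = Mul(-9, Mul(Add(F, -11), Add(A, 253))) = Mul(-9, Mul(Add(-11, F), Add(253, A))) = Mul(-9, Add(-11, F), Add(253, A)))
Mul(Function('K')(103, -183), Pow(Function('q')(59, Add(5, Function('g')(-5))), -1)) = Mul(Add(93, -183), Pow(Add(25047, Mul(-2277, 59), Mul(99, Add(5, Pow(Add(-7, -5), -1))), Mul(-9, Add(5, Pow(Add(-7, -5), -1)), 59)), -1)) = Mul(-90, Pow(Add(25047, -134343, Mul(99, Add(5, Pow(-12, -1))), Mul(-9, Add(5, Pow(-12, -1)), 59)), -1)) = Mul(-90, Pow(Add(25047, -134343, Mul(99, Add(5, Rational(-1, 12))), Mul(-9, Add(5, Rational(-1, 12)), 59)), -1)) = Mul(-90, Pow(Add(25047, -134343, Mul(99, Rational(59, 12)), Mul(-9, Rational(59, 12), 59)), -1)) = Mul(-90, Pow(Add(25047, -134343, Rational(1947, 4), Rational(-10443, 4)), -1)) = Mul(-90, Pow(-111420, -1)) = Mul(-90, Rational(-1, 111420)) = Rational(1, 1238)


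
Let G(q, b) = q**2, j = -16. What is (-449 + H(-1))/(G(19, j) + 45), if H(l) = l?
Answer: -225/203 ≈ -1.1084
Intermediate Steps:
(-449 + H(-1))/(G(19, j) + 45) = (-449 - 1)/(19**2 + 45) = -450/(361 + 45) = -450/406 = -450*1/406 = -225/203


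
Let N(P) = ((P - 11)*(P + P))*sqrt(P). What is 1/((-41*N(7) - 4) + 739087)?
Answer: 739083/546206779577 - 2296*sqrt(7)/546206779577 ≈ 1.3420e-6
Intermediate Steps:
N(P) = 2*P**(3/2)*(-11 + P) (N(P) = ((-11 + P)*(2*P))*sqrt(P) = (2*P*(-11 + P))*sqrt(P) = 2*P**(3/2)*(-11 + P))
1/((-41*N(7) - 4) + 739087) = 1/((-82*7**(3/2)*(-11 + 7) - 4) + 739087) = 1/((-82*7*sqrt(7)*(-4) - 4) + 739087) = 1/((-(-2296)*sqrt(7) - 4) + 739087) = 1/((2296*sqrt(7) - 4) + 739087) = 1/((-4 + 2296*sqrt(7)) + 739087) = 1/(739083 + 2296*sqrt(7))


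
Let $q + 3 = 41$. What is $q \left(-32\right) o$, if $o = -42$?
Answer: $51072$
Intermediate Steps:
$q = 38$ ($q = -3 + 41 = 38$)
$q \left(-32\right) o = 38 \left(-32\right) \left(-42\right) = \left(-1216\right) \left(-42\right) = 51072$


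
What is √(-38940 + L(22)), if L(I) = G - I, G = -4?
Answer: I*√38966 ≈ 197.4*I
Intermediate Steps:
L(I) = -4 - I
√(-38940 + L(22)) = √(-38940 + (-4 - 1*22)) = √(-38940 + (-4 - 22)) = √(-38940 - 26) = √(-38966) = I*√38966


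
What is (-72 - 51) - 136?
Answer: -259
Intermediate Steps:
(-72 - 51) - 136 = -123 - 136 = -259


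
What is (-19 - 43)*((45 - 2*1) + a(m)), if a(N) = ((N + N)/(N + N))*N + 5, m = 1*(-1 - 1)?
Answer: -2852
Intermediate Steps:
m = -2 (m = 1*(-2) = -2)
a(N) = 5 + N (a(N) = ((2*N)/((2*N)))*N + 5 = ((2*N)*(1/(2*N)))*N + 5 = 1*N + 5 = N + 5 = 5 + N)
(-19 - 43)*((45 - 2*1) + a(m)) = (-19 - 43)*((45 - 2*1) + (5 - 2)) = -62*((45 - 2) + 3) = -62*(43 + 3) = -62*46 = -2852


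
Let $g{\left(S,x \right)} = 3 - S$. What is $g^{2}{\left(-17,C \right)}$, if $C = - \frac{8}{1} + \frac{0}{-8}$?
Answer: $400$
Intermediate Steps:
$C = -8$ ($C = \left(-8\right) 1 + 0 \left(- \frac{1}{8}\right) = -8 + 0 = -8$)
$g^{2}{\left(-17,C \right)} = \left(3 - -17\right)^{2} = \left(3 + 17\right)^{2} = 20^{2} = 400$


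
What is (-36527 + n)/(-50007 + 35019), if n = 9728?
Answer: 8933/4996 ≈ 1.7880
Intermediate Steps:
(-36527 + n)/(-50007 + 35019) = (-36527 + 9728)/(-50007 + 35019) = -26799/(-14988) = -26799*(-1/14988) = 8933/4996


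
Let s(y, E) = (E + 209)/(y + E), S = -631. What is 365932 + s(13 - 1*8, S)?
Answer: 114536927/313 ≈ 3.6593e+5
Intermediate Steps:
s(y, E) = (209 + E)/(E + y)
365932 + s(13 - 1*8, S) = 365932 + (209 - 631)/(-631 + (13 - 1*8)) = 365932 - 422/(-631 + (13 - 8)) = 365932 - 422/(-631 + 5) = 365932 - 422/(-626) = 365932 - 1/626*(-422) = 365932 + 211/313 = 114536927/313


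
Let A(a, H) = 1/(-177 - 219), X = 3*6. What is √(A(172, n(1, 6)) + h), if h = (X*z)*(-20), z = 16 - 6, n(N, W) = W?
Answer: I*√15681611/66 ≈ 60.0*I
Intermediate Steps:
X = 18
A(a, H) = -1/396 (A(a, H) = 1/(-396) = -1/396)
z = 10
h = -3600 (h = (18*10)*(-20) = 180*(-20) = -3600)
√(A(172, n(1, 6)) + h) = √(-1/396 - 3600) = √(-1425601/396) = I*√15681611/66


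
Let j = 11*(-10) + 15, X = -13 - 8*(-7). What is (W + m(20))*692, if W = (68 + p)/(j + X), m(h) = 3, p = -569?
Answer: 113661/13 ≈ 8743.2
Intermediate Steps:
X = 43 (X = -13 + 56 = 43)
j = -95 (j = -110 + 15 = -95)
W = 501/52 (W = (68 - 569)/(-95 + 43) = -501/(-52) = -501*(-1/52) = 501/52 ≈ 9.6346)
(W + m(20))*692 = (501/52 + 3)*692 = (657/52)*692 = 113661/13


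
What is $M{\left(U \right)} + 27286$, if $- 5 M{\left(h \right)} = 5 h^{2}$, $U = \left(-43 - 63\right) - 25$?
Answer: $10125$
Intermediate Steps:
$U = -131$ ($U = -106 - 25 = -131$)
$M{\left(h \right)} = - h^{2}$ ($M{\left(h \right)} = - \frac{5 h^{2}}{5} = - h^{2}$)
$M{\left(U \right)} + 27286 = - \left(-131\right)^{2} + 27286 = \left(-1\right) 17161 + 27286 = -17161 + 27286 = 10125$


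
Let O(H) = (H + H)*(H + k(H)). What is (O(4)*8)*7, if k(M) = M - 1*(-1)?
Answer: 4032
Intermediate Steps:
k(M) = 1 + M (k(M) = M + 1 = 1 + M)
O(H) = 2*H*(1 + 2*H) (O(H) = (H + H)*(H + (1 + H)) = (2*H)*(1 + 2*H) = 2*H*(1 + 2*H))
(O(4)*8)*7 = ((2*4*(1 + 2*4))*8)*7 = ((2*4*(1 + 8))*8)*7 = ((2*4*9)*8)*7 = (72*8)*7 = 576*7 = 4032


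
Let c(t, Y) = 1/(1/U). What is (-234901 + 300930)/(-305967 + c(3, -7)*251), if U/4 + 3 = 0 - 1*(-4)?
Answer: -66029/304963 ≈ -0.21651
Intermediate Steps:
U = 4 (U = -12 + 4*(0 - 1*(-4)) = -12 + 4*(0 + 4) = -12 + 4*4 = -12 + 16 = 4)
c(t, Y) = 4 (c(t, Y) = 1/(1/4) = 1/(¼) = 4)
(-234901 + 300930)/(-305967 + c(3, -7)*251) = (-234901 + 300930)/(-305967 + 4*251) = 66029/(-305967 + 1004) = 66029/(-304963) = 66029*(-1/304963) = -66029/304963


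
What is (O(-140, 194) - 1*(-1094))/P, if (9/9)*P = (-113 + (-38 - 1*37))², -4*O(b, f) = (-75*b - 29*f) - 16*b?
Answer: -1369/70688 ≈ -0.019367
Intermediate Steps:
O(b, f) = 29*f/4 + 91*b/4 (O(b, f) = -((-75*b - 29*f) - 16*b)/4 = -(-91*b - 29*f)/4 = 29*f/4 + 91*b/4)
P = 35344 (P = (-113 + (-38 - 1*37))² = (-113 + (-38 - 37))² = (-113 - 75)² = (-188)² = 35344)
(O(-140, 194) - 1*(-1094))/P = (((29/4)*194 + (91/4)*(-140)) - 1*(-1094))/35344 = ((2813/2 - 3185) + 1094)*(1/35344) = (-3557/2 + 1094)*(1/35344) = -1369/2*1/35344 = -1369/70688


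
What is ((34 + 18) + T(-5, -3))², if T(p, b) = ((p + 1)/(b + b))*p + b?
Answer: 18769/9 ≈ 2085.4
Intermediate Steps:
T(p, b) = b + p*(1 + p)/(2*b) (T(p, b) = ((1 + p)/((2*b)))*p + b = ((1 + p)*(1/(2*b)))*p + b = ((1 + p)/(2*b))*p + b = p*(1 + p)/(2*b) + b = b + p*(1 + p)/(2*b))
((34 + 18) + T(-5, -3))² = ((34 + 18) + (½)*(-5 + (-5)² + 2*(-3)²)/(-3))² = (52 + (½)*(-⅓)*(-5 + 25 + 2*9))² = (52 + (½)*(-⅓)*(-5 + 25 + 18))² = (52 + (½)*(-⅓)*38)² = (52 - 19/3)² = (137/3)² = 18769/9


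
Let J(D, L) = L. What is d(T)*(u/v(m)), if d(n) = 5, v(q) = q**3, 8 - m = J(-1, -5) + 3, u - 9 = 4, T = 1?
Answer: 13/200 ≈ 0.065000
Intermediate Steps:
u = 13 (u = 9 + 4 = 13)
m = 10 (m = 8 - (-5 + 3) = 8 - 1*(-2) = 8 + 2 = 10)
d(T)*(u/v(m)) = 5*(13/(10**3)) = 5*(13/1000) = 13/200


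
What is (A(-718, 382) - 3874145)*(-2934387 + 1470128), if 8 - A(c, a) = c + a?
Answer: 5672247978459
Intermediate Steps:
A(c, a) = 8 - a - c (A(c, a) = 8 - (c + a) = 8 - (a + c) = 8 + (-a - c) = 8 - a - c)
(A(-718, 382) - 3874145)*(-2934387 + 1470128) = ((8 - 1*382 - 1*(-718)) - 3874145)*(-2934387 + 1470128) = ((8 - 382 + 718) - 3874145)*(-1464259) = (344 - 3874145)*(-1464259) = -3873801*(-1464259) = 5672247978459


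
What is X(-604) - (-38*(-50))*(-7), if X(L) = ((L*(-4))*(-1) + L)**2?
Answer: 9133700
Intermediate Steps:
X(L) = 25*L**2 (X(L) = (-4*L*(-1) + L)**2 = (4*L + L)**2 = (5*L)**2 = 25*L**2)
X(-604) - (-38*(-50))*(-7) = 25*(-604)**2 - (-38*(-50))*(-7) = 25*364816 - 1900*(-7) = 9120400 - 1*(-13300) = 9120400 + 13300 = 9133700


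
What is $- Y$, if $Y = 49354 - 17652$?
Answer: $-31702$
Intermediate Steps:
$Y = 31702$ ($Y = 49354 - 17652 = 31702$)
$- Y = \left(-1\right) 31702 = -31702$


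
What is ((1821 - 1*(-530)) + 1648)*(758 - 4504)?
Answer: -14980254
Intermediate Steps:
((1821 - 1*(-530)) + 1648)*(758 - 4504) = ((1821 + 530) + 1648)*(-3746) = (2351 + 1648)*(-3746) = 3999*(-3746) = -14980254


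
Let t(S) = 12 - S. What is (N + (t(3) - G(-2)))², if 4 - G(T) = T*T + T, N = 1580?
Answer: 2518569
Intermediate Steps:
G(T) = 4 - T - T² (G(T) = 4 - (T*T + T) = 4 - (T² + T) = 4 - (T + T²) = 4 + (-T - T²) = 4 - T - T²)
(N + (t(3) - G(-2)))² = (1580 + ((12 - 1*3) - (4 - 1*(-2) - 1*(-2)²)))² = (1580 + ((12 - 3) - (4 + 2 - 1*4)))² = (1580 + (9 - (4 + 2 - 4)))² = (1580 + (9 - 1*2))² = (1580 + (9 - 2))² = (1580 + 7)² = 1587² = 2518569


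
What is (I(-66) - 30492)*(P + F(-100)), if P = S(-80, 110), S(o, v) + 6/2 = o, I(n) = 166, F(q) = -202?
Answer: 8642910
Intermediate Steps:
S(o, v) = -3 + o
P = -83 (P = -3 - 80 = -83)
(I(-66) - 30492)*(P + F(-100)) = (166 - 30492)*(-83 - 202) = -30326*(-285) = 8642910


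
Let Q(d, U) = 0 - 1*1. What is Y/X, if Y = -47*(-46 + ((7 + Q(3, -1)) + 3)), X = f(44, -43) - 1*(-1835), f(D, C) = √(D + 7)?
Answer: 67895/71642 - 37*√51/71642 ≈ 0.94401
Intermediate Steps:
Q(d, U) = -1 (Q(d, U) = 0 - 1 = -1)
f(D, C) = √(7 + D)
X = 1835 + √51 (X = √(7 + 44) - 1*(-1835) = √51 + 1835 = 1835 + √51 ≈ 1842.1)
Y = 1739 (Y = -47*(-46 + ((7 - 1) + 3)) = -47*(-46 + (6 + 3)) = -47*(-46 + 9) = -47*(-37) = 1739)
Y/X = 1739/(1835 + √51)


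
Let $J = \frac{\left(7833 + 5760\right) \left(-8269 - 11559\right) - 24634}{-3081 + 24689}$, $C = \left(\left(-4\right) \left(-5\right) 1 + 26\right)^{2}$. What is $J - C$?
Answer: $- \frac{157634583}{10804} \approx -14590.0$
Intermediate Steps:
$C = 2116$ ($C = \left(20 \cdot 1 + 26\right)^{2} = \left(20 + 26\right)^{2} = 46^{2} = 2116$)
$J = - \frac{134773319}{10804}$ ($J = \frac{13593 \left(-19828\right) - 24634}{21608} = \left(-269522004 - 24634\right) \frac{1}{21608} = \left(-269546638\right) \frac{1}{21608} = - \frac{134773319}{10804} \approx -12474.0$)
$J - C = - \frac{134773319}{10804} - 2116 = - \frac{157634583}{10804}$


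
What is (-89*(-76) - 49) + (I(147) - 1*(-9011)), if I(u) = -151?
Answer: 15575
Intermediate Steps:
(-89*(-76) - 49) + (I(147) - 1*(-9011)) = (-89*(-76) - 49) + (-151 - 1*(-9011)) = (6764 - 49) + (-151 + 9011) = 6715 + 8860 = 15575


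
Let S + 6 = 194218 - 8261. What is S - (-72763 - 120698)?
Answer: 379412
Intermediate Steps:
S = 185951 (S = -6 + (194218 - 8261) = -6 + 185957 = 185951)
S - (-72763 - 120698) = 185951 - (-72763 - 120698) = 185951 - 1*(-193461) = 185951 + 193461 = 379412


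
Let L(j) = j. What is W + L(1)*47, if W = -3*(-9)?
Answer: 74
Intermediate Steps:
W = 27
W + L(1)*47 = 27 + 1*47 = 27 + 47 = 74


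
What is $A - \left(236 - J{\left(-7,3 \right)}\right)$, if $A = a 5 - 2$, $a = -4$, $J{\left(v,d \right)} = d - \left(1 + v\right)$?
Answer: $-249$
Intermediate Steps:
$J{\left(v,d \right)} = -1 + d - v$ ($J{\left(v,d \right)} = d - \left(1 + v\right) = -1 + d - v$)
$A = -22$ ($A = \left(-4\right) 5 - 2 = -20 - 2 = -22$)
$A - \left(236 - J{\left(-7,3 \right)}\right) = -22 - \left(236 - \left(-1 + 3 - -7\right)\right) = -22 - \left(236 - \left(-1 + 3 + 7\right)\right) = -22 - \left(236 - 9\right) = -22 - 227 = -249$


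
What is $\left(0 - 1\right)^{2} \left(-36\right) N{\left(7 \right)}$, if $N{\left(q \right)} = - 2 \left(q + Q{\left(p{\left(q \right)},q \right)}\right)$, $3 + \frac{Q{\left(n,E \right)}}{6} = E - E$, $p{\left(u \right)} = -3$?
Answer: $-792$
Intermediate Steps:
$Q{\left(n,E \right)} = -18$ ($Q{\left(n,E \right)} = -18 + 6 \left(E - E\right) = -18 + 6 \cdot 0 = -18 + 0 = -18$)
$N{\left(q \right)} = 36 - 2 q$ ($N{\left(q \right)} = - 2 \left(q - 18\right) = - 2 \left(-18 + q\right) = 36 - 2 q$)
$\left(0 - 1\right)^{2} \left(-36\right) N{\left(7 \right)} = \left(0 - 1\right)^{2} \left(-36\right) \left(36 - 14\right) = \left(-1\right)^{2} \left(-36\right) \left(36 - 14\right) = 1 \left(-36\right) 22 = \left(-36\right) 22 = -792$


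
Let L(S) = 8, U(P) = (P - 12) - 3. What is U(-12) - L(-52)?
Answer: -35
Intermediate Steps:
U(P) = -15 + P (U(P) = (-12 + P) - 3 = -15 + P)
U(-12) - L(-52) = (-15 - 12) - 1*8 = -27 - 8 = -35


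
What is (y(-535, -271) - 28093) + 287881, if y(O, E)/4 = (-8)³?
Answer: 257740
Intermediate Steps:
y(O, E) = -2048 (y(O, E) = 4*(-8)³ = 4*(-512) = -2048)
(y(-535, -271) - 28093) + 287881 = (-2048 - 28093) + 287881 = -30141 + 287881 = 257740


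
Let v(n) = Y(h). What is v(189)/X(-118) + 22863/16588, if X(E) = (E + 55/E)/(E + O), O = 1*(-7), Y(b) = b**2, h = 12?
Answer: 35552513877/231883652 ≈ 153.32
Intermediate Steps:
v(n) = 144 (v(n) = 12**2 = 144)
O = -7
X(E) = (E + 55/E)/(-7 + E) (X(E) = (E + 55/E)/(E - 7) = (E + 55/E)/(-7 + E))
v(189)/X(-118) + 22863/16588 = 144/(((55 + (-118)**2)/((-118)*(-7 - 118)))) + 22863/16588 = 144/((-1/118*(55 + 13924)/(-125))) + 22863*(1/16588) = 144/((-1/118*(-1/125)*13979)) + 22863/16588 = 144/(13979/14750) + 22863/16588 = 144*(14750/13979) + 22863/16588 = 2124000/13979 + 22863/16588 = 35552513877/231883652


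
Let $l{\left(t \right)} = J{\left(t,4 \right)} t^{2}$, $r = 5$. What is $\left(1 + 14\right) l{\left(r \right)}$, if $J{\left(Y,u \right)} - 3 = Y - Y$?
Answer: $1125$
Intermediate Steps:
$J{\left(Y,u \right)} = 3$ ($J{\left(Y,u \right)} = 3 + \left(Y - Y\right) = 3 + 0 = 3$)
$l{\left(t \right)} = 3 t^{2}$
$\left(1 + 14\right) l{\left(r \right)} = \left(1 + 14\right) 3 \cdot 5^{2} = 15 \cdot 3 \cdot 25 = 15 \cdot 75 = 1125$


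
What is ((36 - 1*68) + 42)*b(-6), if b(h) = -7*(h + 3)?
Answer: 210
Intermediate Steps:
b(h) = -21 - 7*h (b(h) = -7*(3 + h) = -21 - 7*h)
((36 - 1*68) + 42)*b(-6) = ((36 - 1*68) + 42)*(-21 - 7*(-6)) = ((36 - 68) + 42)*(-21 + 42) = (-32 + 42)*21 = 10*21 = 210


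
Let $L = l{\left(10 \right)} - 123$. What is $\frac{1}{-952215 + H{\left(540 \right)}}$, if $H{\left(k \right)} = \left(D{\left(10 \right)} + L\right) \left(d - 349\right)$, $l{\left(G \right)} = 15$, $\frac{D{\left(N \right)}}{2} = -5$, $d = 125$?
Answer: $- \frac{1}{925783} \approx -1.0802 \cdot 10^{-6}$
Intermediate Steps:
$D{\left(N \right)} = -10$ ($D{\left(N \right)} = 2 \left(-5\right) = -10$)
$L = -108$ ($L = 15 - 123 = -108$)
$H{\left(k \right)} = 26432$ ($H{\left(k \right)} = \left(-10 - 108\right) \left(125 - 349\right) = \left(-118\right) \left(-224\right) = 26432$)
$\frac{1}{-952215 + H{\left(540 \right)}} = \frac{1}{-952215 + 26432} = \frac{1}{-925783} = - \frac{1}{925783}$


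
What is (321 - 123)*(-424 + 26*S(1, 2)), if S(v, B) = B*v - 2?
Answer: -83952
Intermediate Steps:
S(v, B) = -2 + B*v
(321 - 123)*(-424 + 26*S(1, 2)) = (321 - 123)*(-424 + 26*(-2 + 2*1)) = 198*(-424 + 26*(-2 + 2)) = 198*(-424 + 26*0) = 198*(-424 + 0) = 198*(-424) = -83952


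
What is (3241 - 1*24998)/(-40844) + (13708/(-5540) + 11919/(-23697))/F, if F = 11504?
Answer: 342112331208661/642553126052280 ≈ 0.53243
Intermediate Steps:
(3241 - 1*24998)/(-40844) + (13708/(-5540) + 11919/(-23697))/F = (3241 - 1*24998)/(-40844) + (13708/(-5540) + 11919/(-23697))/11504 = (3241 - 24998)*(-1/40844) + (13708*(-1/5540) + 11919*(-1/23697))*(1/11504) = -21757*(-1/40844) + (-3427/1385 - 3973/7899)*(1/11504) = 21757/40844 - 32572478/10940115*1/11504 = 21757/40844 - 16286239/62927541480 = 342112331208661/642553126052280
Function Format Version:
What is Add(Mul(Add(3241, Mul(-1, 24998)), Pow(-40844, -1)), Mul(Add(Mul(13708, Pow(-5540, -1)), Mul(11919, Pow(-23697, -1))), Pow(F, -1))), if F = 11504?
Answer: Rational(342112331208661, 642553126052280) ≈ 0.53243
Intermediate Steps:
Add(Mul(Add(3241, Mul(-1, 24998)), Pow(-40844, -1)), Mul(Add(Mul(13708, Pow(-5540, -1)), Mul(11919, Pow(-23697, -1))), Pow(F, -1))) = Add(Mul(Add(3241, Mul(-1, 24998)), Pow(-40844, -1)), Mul(Add(Mul(13708, Pow(-5540, -1)), Mul(11919, Pow(-23697, -1))), Pow(11504, -1))) = Add(Mul(Add(3241, -24998), Rational(-1, 40844)), Mul(Add(Mul(13708, Rational(-1, 5540)), Mul(11919, Rational(-1, 23697))), Rational(1, 11504))) = Add(Mul(-21757, Rational(-1, 40844)), Mul(Add(Rational(-3427, 1385), Rational(-3973, 7899)), Rational(1, 11504))) = Add(Rational(21757, 40844), Mul(Rational(-32572478, 10940115), Rational(1, 11504))) = Add(Rational(21757, 40844), Rational(-16286239, 62927541480)) = Rational(342112331208661, 642553126052280)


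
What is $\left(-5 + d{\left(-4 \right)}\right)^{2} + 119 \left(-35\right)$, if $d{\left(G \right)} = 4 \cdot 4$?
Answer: $-4044$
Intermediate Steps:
$d{\left(G \right)} = 16$
$\left(-5 + d{\left(-4 \right)}\right)^{2} + 119 \left(-35\right) = \left(-5 + 16\right)^{2} + 119 \left(-35\right) = 11^{2} - 4165 = 121 - 4165 = -4044$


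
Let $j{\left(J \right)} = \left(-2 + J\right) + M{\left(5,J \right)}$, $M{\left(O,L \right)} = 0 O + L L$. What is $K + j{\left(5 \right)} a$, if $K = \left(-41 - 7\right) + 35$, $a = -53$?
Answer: $-1497$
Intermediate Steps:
$M{\left(O,L \right)} = L^{2}$ ($M{\left(O,L \right)} = 0 + L^{2} = L^{2}$)
$K = -13$ ($K = -48 + 35 = -13$)
$j{\left(J \right)} = -2 + J + J^{2}$ ($j{\left(J \right)} = \left(-2 + J\right) + J^{2} = -2 + J + J^{2}$)
$K + j{\left(5 \right)} a = -13 + \left(-2 + 5 + 5^{2}\right) \left(-53\right) = -13 + \left(-2 + 5 + 25\right) \left(-53\right) = -13 + 28 \left(-53\right) = -13 - 1484 = -1497$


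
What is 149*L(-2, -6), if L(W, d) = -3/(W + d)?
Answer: 447/8 ≈ 55.875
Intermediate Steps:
149*L(-2, -6) = 149*(-3/(-2 - 6)) = 149*(-3/(-8)) = 149*(-3*(-1/8)) = 149*(3/8) = 447/8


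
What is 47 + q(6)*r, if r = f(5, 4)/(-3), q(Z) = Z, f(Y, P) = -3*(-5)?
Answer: 17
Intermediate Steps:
f(Y, P) = 15
r = -5 (r = 15/(-3) = 15*(-1/3) = -5)
47 + q(6)*r = 47 + 6*(-5) = 47 - 30 = 17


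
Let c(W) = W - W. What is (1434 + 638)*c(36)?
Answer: 0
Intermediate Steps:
c(W) = 0
(1434 + 638)*c(36) = (1434 + 638)*0 = 2072*0 = 0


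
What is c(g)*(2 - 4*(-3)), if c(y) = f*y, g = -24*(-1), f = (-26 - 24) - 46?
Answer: -32256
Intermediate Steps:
f = -96 (f = -50 - 46 = -96)
g = 24
c(y) = -96*y
c(g)*(2 - 4*(-3)) = (-96*24)*(2 - 4*(-3)) = -2304*(2 + 12) = -2304*14 = -32256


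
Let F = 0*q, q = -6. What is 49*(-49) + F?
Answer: -2401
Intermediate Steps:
F = 0 (F = 0*(-6) = 0)
49*(-49) + F = 49*(-49) + 0 = -2401 + 0 = -2401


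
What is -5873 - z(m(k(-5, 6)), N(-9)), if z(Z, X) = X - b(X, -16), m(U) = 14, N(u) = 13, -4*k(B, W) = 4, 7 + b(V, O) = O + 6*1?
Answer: -5903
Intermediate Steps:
b(V, O) = -1 + O (b(V, O) = -7 + (O + 6*1) = -7 + (O + 6) = -7 + (6 + O) = -1 + O)
k(B, W) = -1 (k(B, W) = -¼*4 = -1)
z(Z, X) = 17 + X (z(Z, X) = X - (-1 - 16) = X - 1*(-17) = X + 17 = 17 + X)
-5873 - z(m(k(-5, 6)), N(-9)) = -5873 - (17 + 13) = -5873 - 1*30 = -5873 - 30 = -5903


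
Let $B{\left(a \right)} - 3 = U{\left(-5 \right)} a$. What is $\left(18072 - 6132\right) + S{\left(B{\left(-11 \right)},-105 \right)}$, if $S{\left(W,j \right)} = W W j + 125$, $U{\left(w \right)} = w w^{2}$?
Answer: $-199370755$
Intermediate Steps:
$U{\left(w \right)} = w^{3}$
$B{\left(a \right)} = 3 - 125 a$ ($B{\left(a \right)} = 3 + \left(-5\right)^{3} a = 3 - 125 a$)
$S{\left(W,j \right)} = 125 + j W^{2}$ ($S{\left(W,j \right)} = W^{2} j + 125 = j W^{2} + 125 = 125 + j W^{2}$)
$\left(18072 - 6132\right) + S{\left(B{\left(-11 \right)},-105 \right)} = \left(18072 - 6132\right) + \left(125 - 105 \left(3 - -1375\right)^{2}\right) = 11940 + \left(125 - 105 \left(3 + 1375\right)^{2}\right) = 11940 + \left(125 - 105 \cdot 1378^{2}\right) = 11940 + \left(125 - 199382820\right) = 11940 - 199382695 = -199370755$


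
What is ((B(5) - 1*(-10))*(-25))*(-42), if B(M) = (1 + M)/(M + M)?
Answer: 11130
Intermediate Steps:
B(M) = (1 + M)/(2*M) (B(M) = (1 + M)/((2*M)) = (1 + M)*(1/(2*M)) = (1 + M)/(2*M))
((B(5) - 1*(-10))*(-25))*(-42) = (((½)*(1 + 5)/5 - 1*(-10))*(-25))*(-42) = (((½)*(⅕)*6 + 10)*(-25))*(-42) = ((⅗ + 10)*(-25))*(-42) = ((53/5)*(-25))*(-42) = -265*(-42) = 11130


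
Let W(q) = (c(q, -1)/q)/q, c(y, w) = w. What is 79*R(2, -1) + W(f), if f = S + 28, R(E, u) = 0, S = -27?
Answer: -1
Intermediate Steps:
f = 1 (f = -27 + 28 = 1)
W(q) = -1/q**2 (W(q) = (-1/q)/q = -1/q**2)
79*R(2, -1) + W(f) = 79*0 - 1/1**2 = 0 - 1*1 = 0 - 1 = -1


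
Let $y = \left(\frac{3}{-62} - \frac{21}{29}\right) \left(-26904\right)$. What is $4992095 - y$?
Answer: $\frac{4469208577}{899} \approx 4.9713 \cdot 10^{6}$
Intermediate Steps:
$y = \frac{18684828}{899}$ ($y = \left(3 \left(- \frac{1}{62}\right) - \frac{21}{29}\right) \left(-26904\right) = \left(- \frac{3}{62} - \frac{21}{29}\right) \left(-26904\right) = \left(- \frac{1389}{1798}\right) \left(-26904\right) = \frac{18684828}{899} \approx 20784.0$)
$4992095 - y = 4992095 - \frac{18684828}{899} = \frac{4469208577}{899}$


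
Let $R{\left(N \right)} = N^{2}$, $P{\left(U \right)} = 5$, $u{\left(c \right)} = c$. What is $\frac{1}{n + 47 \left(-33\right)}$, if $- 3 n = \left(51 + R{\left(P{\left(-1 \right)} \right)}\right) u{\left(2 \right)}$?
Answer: $- \frac{3}{4805} \approx -0.00062435$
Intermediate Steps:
$n = - \frac{152}{3}$ ($n = - \frac{\left(51 + 5^{2}\right) 2}{3} = - \frac{\left(51 + 25\right) 2}{3} = - \frac{76 \cdot 2}{3} = \left(- \frac{1}{3}\right) 152 = - \frac{152}{3} \approx -50.667$)
$\frac{1}{n + 47 \left(-33\right)} = \frac{1}{- \frac{152}{3} + 47 \left(-33\right)} = \frac{1}{- \frac{152}{3} - 1551} = \frac{1}{- \frac{4805}{3}} = - \frac{3}{4805}$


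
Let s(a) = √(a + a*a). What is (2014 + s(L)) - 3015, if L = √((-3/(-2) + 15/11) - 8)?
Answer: -1001 + 2486^(¼)*√(-√2486 + 22*I)/22 ≈ -1000.5 + 2.3185*I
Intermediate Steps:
L = I*√2486/22 (L = √((-3*(-½) + 15*(1/11)) - 8) = √((3/2 + 15/11) - 8) = √(63/22 - 8) = √(-113/22) = I*√2486/22 ≈ 2.2664*I)
s(a) = √(a + a²)
(2014 + s(L)) - 3015 = (2014 + √((I*√2486/22)*(1 + I*√2486/22))) - 3015 = (2014 + √(I*√2486*(1 + I*√2486/22)/22)) - 3015 = (2014 + 22^(¾)*113^(¼)*√(I*(1 + I*√2486/22))/22) - 3015 = -1001 + 22^(¾)*113^(¼)*√(I*(1 + I*√2486/22))/22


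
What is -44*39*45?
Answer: -77220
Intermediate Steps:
-44*39*45 = -1716*45 = -77220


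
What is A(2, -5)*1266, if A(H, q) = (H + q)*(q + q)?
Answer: 37980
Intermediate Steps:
A(H, q) = 2*q*(H + q) (A(H, q) = (H + q)*(2*q) = 2*q*(H + q))
A(2, -5)*1266 = (2*(-5)*(2 - 5))*1266 = (2*(-5)*(-3))*1266 = 30*1266 = 37980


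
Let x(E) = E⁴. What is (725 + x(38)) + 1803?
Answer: 2087664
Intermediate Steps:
(725 + x(38)) + 1803 = (725 + 38⁴) + 1803 = (725 + 2085136) + 1803 = 2085861 + 1803 = 2087664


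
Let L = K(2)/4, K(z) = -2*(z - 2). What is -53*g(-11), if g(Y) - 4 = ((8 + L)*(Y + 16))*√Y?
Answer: -212 - 2120*I*√11 ≈ -212.0 - 7031.2*I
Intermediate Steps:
K(z) = 4 - 2*z (K(z) = -2*(-2 + z) = 4 - 2*z)
L = 0 (L = (4 - 2*2)/4 = (4 - 4)*(¼) = 0*(¼) = 0)
g(Y) = 4 + √Y*(128 + 8*Y) (g(Y) = 4 + ((8 + 0)*(Y + 16))*√Y = 4 + (8*(16 + Y))*√Y = 4 + (128 + 8*Y)*√Y = 4 + √Y*(128 + 8*Y))
-53*g(-11) = -53*(4 + 8*(-11)^(3/2) + 128*√(-11)) = -53*(4 + 8*(-11*I*√11) + 128*(I*√11)) = -53*(4 - 88*I*√11 + 128*I*√11) = -53*(4 + 40*I*√11) = -212 - 2120*I*√11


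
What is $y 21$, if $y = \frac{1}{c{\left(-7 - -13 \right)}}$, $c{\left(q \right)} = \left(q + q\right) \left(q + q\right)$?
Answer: $\frac{7}{48} \approx 0.14583$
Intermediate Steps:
$c{\left(q \right)} = 4 q^{2}$ ($c{\left(q \right)} = 2 q 2 q = 4 q^{2}$)
$y = \frac{1}{144}$ ($y = \frac{1}{4 \left(-7 - -13\right)^{2}} = \frac{1}{4 \left(-7 + 13\right)^{2}} = \frac{1}{4 \cdot 6^{2}} = \frac{1}{4 \cdot 36} = \frac{1}{144} \approx 0.0069444$)
$y 21 = \frac{1}{144} \cdot 21 = \frac{7}{48}$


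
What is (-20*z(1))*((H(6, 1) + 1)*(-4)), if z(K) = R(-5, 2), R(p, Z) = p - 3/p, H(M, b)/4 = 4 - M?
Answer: 2464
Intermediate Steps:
H(M, b) = 16 - 4*M (H(M, b) = 4*(4 - M) = 16 - 4*M)
z(K) = -22/5 (z(K) = -5 - 3/(-5) = -5 - 3*(-1/5) = -5 + 3/5 = -22/5)
(-20*z(1))*((H(6, 1) + 1)*(-4)) = (-20*(-22/5))*(((16 - 4*6) + 1)*(-4)) = 88*(((16 - 24) + 1)*(-4)) = 88*((-8 + 1)*(-4)) = 88*(-7*(-4)) = 88*28 = 2464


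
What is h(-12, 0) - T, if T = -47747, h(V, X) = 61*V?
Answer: 47015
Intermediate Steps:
h(-12, 0) - T = 61*(-12) - 1*(-47747) = -732 + 47747 = 47015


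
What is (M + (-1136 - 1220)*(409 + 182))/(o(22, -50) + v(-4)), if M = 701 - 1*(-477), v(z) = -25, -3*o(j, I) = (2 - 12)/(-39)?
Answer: 162772506/2935 ≈ 55459.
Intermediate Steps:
o(j, I) = -10/117 (o(j, I) = -(2 - 12)/(3*(-39)) = -(-10)*(-1)/(3*39) = -⅓*10/39 = -10/117)
M = 1178 (M = 701 + 477 = 1178)
(M + (-1136 - 1220)*(409 + 182))/(o(22, -50) + v(-4)) = (1178 + (-1136 - 1220)*(409 + 182))/(-10/117 - 25) = (1178 - 2356*591)/(-2935/117) = (1178 - 1392396)*(-117/2935) = -1391218*(-117/2935) = 162772506/2935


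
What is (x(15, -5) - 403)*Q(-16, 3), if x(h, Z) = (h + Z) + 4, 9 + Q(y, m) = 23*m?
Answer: -23340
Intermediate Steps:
Q(y, m) = -9 + 23*m
x(h, Z) = 4 + Z + h (x(h, Z) = (Z + h) + 4 = 4 + Z + h)
(x(15, -5) - 403)*Q(-16, 3) = ((4 - 5 + 15) - 403)*(-9 + 23*3) = (14 - 403)*(-9 + 69) = -389*60 = -23340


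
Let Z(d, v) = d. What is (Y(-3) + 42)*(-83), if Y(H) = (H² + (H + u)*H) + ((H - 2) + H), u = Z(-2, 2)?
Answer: -4814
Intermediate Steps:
u = -2
Y(H) = -2 + H² + 2*H + H*(-2 + H) (Y(H) = (H² + (H - 2)*H) + ((H - 2) + H) = (H² + (-2 + H)*H) + ((-2 + H) + H) = (H² + H*(-2 + H)) + (-2 + 2*H) = -2 + H² + 2*H + H*(-2 + H))
(Y(-3) + 42)*(-83) = ((-2 + 2*(-3)²) + 42)*(-83) = ((-2 + 2*9) + 42)*(-83) = ((-2 + 18) + 42)*(-83) = (16 + 42)*(-83) = 58*(-83) = -4814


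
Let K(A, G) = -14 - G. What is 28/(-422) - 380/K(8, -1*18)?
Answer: -20059/211 ≈ -95.066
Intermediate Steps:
28/(-422) - 380/K(8, -1*18) = 28/(-422) - 380/(-14 - (-1)*18) = 28*(-1/422) - 380/(-14 - 1*(-18)) = -14/211 - 380/(-14 + 18) = -14/211 - 380/4 = -14/211 - 380*¼ = -14/211 - 95 = -20059/211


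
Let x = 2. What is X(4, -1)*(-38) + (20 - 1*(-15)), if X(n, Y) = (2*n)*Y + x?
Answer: 263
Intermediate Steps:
X(n, Y) = 2 + 2*Y*n (X(n, Y) = (2*n)*Y + 2 = 2*Y*n + 2 = 2 + 2*Y*n)
X(4, -1)*(-38) + (20 - 1*(-15)) = (2 + 2*(-1)*4)*(-38) + (20 - 1*(-15)) = (2 - 8)*(-38) + (20 + 15) = -6*(-38) + 35 = 228 + 35 = 263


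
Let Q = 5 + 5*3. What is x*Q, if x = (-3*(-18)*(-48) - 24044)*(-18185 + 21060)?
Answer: -1531570000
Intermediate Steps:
Q = 20 (Q = 5 + 15 = 20)
x = -76578500 (x = (54*(-48) - 24044)*2875 = (-2592 - 24044)*2875 = -26636*2875 = -76578500)
x*Q = -76578500*20 = -1531570000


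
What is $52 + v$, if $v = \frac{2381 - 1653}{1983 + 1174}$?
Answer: $\frac{23556}{451} \approx 52.231$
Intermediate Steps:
$v = \frac{104}{451}$ ($v = \frac{728}{3157} = 728 \cdot \frac{1}{3157} = \frac{104}{451} \approx 0.2306$)
$52 + v = 52 + \frac{104}{451} = \frac{23556}{451}$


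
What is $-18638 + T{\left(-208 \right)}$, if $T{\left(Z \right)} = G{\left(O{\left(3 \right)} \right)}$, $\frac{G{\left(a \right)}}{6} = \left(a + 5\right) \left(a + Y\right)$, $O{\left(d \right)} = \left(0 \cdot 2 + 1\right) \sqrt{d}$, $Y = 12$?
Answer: $-18260 + 102 \sqrt{3} \approx -18083.0$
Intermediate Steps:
$O{\left(d \right)} = \sqrt{d}$ ($O{\left(d \right)} = \left(0 + 1\right) \sqrt{d} = 1 \sqrt{d} = \sqrt{d}$)
$G{\left(a \right)} = 6 \left(5 + a\right) \left(12 + a\right)$ ($G{\left(a \right)} = 6 \left(a + 5\right) \left(a + 12\right) = 6 \left(5 + a\right) \left(12 + a\right)$)
$T{\left(Z \right)} = 378 + 102 \sqrt{3}$ ($T{\left(Z \right)} = 360 + 6 \left(\sqrt{3}\right)^{2} + 102 \sqrt{3} = 360 + 6 \cdot 3 + 102 \sqrt{3} = 360 + 18 + 102 \sqrt{3} = 378 + 102 \sqrt{3}$)
$-18638 + T{\left(-208 \right)} = -18638 + \left(378 + 102 \sqrt{3}\right) = -18260 + 102 \sqrt{3}$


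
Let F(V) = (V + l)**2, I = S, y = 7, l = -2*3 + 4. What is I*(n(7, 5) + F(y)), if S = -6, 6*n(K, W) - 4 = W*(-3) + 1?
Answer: -140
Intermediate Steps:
n(K, W) = 5/6 - W/2 (n(K, W) = 2/3 + (W*(-3) + 1)/6 = 2/3 + (-3*W + 1)/6 = 2/3 + (1 - 3*W)/6 = 2/3 + (1/6 - W/2) = 5/6 - W/2)
l = -2 (l = -6 + 4 = -2)
I = -6
F(V) = (-2 + V)**2 (F(V) = (V - 2)**2 = (-2 + V)**2)
I*(n(7, 5) + F(y)) = -6*((5/6 - 1/2*5) + (-2 + 7)**2) = -6*((5/6 - 5/2) + 5**2) = -6*(-5/3 + 25) = -6*70/3 = -140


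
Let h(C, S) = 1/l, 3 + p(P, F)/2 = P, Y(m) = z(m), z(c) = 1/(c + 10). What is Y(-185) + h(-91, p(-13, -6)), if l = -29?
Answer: -204/5075 ≈ -0.040197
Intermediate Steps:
z(c) = 1/(10 + c)
Y(m) = 1/(10 + m)
p(P, F) = -6 + 2*P
h(C, S) = -1/29 (h(C, S) = 1/(-29) = -1/29)
Y(-185) + h(-91, p(-13, -6)) = 1/(10 - 185) - 1/29 = 1/(-175) - 1/29 = -1/175 - 1/29 = -204/5075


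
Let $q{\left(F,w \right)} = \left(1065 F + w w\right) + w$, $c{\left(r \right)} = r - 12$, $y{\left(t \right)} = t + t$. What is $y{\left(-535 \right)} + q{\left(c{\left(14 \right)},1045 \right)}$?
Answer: $1094130$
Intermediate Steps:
$y{\left(t \right)} = 2 t$
$c{\left(r \right)} = -12 + r$
$q{\left(F,w \right)} = w + w^{2} + 1065 F$ ($q{\left(F,w \right)} = \left(1065 F + w^{2}\right) + w = \left(w^{2} + 1065 F\right) + w = w + w^{2} + 1065 F$)
$y{\left(-535 \right)} + q{\left(c{\left(14 \right)},1045 \right)} = 2 \left(-535\right) + \left(1045 + 1045^{2} + 1065 \left(-12 + 14\right)\right) = -1070 + \left(1045 + 1092025 + 1065 \cdot 2\right) = -1070 + \left(1045 + 1092025 + 2130\right) = -1070 + 1095200 = 1094130$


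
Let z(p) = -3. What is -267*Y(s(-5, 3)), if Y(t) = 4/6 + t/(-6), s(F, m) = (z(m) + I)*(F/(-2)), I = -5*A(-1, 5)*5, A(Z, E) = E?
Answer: -14418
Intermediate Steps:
I = -125 (I = -5*5*5 = -25*5 = -125)
s(F, m) = 64*F (s(F, m) = (-3 - 125)*(F/(-2)) = -128*F*(-1)/2 = -(-64)*F = 64*F)
Y(t) = ⅔ - t/6 (Y(t) = 4*(⅙) + t*(-⅙) = ⅔ - t/6)
-267*Y(s(-5, 3)) = -267*(⅔ - 32*(-5)/3) = -267*(⅔ - ⅙*(-320)) = -267*(⅔ + 160/3) = -267*54 = -14418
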